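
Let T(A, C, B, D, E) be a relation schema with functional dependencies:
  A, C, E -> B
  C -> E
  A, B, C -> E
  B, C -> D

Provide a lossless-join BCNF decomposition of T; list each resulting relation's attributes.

{A, B, C}; {B, C, D}; {C, E}

Candidate key of the original relation: {A, C}.
Within {A, B, C, D, E}: {C}⁺ ∩ {A, B, C, D, E} = {C, E}, not the whole set, so C -> E violates BCNF; decompose into {C, E} and {A, B, C, D}.
{C, E}: every determinant is a superkey — BCNF.
Within {A, B, C, D}: {B, C}⁺ ∩ {A, B, C, D} = {B, C, D}, not the whole set, so B, C -> D violates BCNF; decompose into {B, C, D} and {A, B, C}.
{B, C, D}: every determinant is a superkey — BCNF.
{A, B, C}: every determinant is a superkey — BCNF.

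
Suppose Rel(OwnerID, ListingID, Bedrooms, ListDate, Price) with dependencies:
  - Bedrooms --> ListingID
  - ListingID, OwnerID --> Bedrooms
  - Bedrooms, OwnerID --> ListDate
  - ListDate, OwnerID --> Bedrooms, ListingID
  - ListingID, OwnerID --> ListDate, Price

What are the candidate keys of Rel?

No FD produces {OwnerID}, so it must be in every candidate key.
Closure of {Bedrooms, OwnerID} is {Bedrooms, ListDate, ListingID, OwnerID, Price}, the whole schema; {Bedrooms, OwnerID} is a candidate key.
Closure of {ListDate, OwnerID} is {Bedrooms, ListDate, ListingID, OwnerID, Price}, the whole schema; {ListDate, OwnerID} is a candidate key.
Closure of {ListingID, OwnerID} is {Bedrooms, ListDate, ListingID, OwnerID, Price}, the whole schema; {ListingID, OwnerID} is a candidate key.
No proper subset of any of these is a key, and no other minimal superkey exists.

{Bedrooms, OwnerID}, {ListDate, OwnerID}, {ListingID, OwnerID}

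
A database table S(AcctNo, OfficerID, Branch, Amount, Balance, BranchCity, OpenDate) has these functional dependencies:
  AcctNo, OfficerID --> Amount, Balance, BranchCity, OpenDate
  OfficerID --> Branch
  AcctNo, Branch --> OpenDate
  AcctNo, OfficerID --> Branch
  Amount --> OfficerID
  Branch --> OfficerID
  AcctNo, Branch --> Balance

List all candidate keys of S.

{AcctNo, Amount}, {AcctNo, Branch}, {AcctNo, OfficerID}

No FD produces {AcctNo}, so it must be in every candidate key.
{AcctNo, Amount}⁺ = {AcctNo, Amount, Balance, Branch, BranchCity, OfficerID, OpenDate} — all of the relation — so {AcctNo, Amount} is a candidate key.
{AcctNo, Branch}⁺ = {AcctNo, Amount, Balance, Branch, BranchCity, OfficerID, OpenDate} — all of the relation — so {AcctNo, Branch} is a candidate key.
{AcctNo, OfficerID}⁺ = {AcctNo, Amount, Balance, Branch, BranchCity, OfficerID, OpenDate} — all of the relation — so {AcctNo, OfficerID} is a candidate key.
No proper subset of any of these is a key, and no other minimal superkey exists.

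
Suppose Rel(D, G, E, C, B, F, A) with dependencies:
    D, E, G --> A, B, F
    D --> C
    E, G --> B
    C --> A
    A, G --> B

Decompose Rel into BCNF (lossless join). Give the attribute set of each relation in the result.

Candidate key of the original relation: {D, E, G}.
{A, B, C, D, E, F, G}: {D} determines {A, C, D} here but is not a superkey — split on D --> A, C, giving {A, C, D} and {B, D, E, F, G}.
{A, C, D}: {C} determines {A, C} here but is not a superkey — split on C --> A, giving {A, C} and {C, D}.
{A, C} has no BCNF violation.
{C, D} has no BCNF violation.
{B, D, E, F, G}: {E, G} determines {B, E, G} here but is not a superkey — split on E, G --> B, giving {B, E, G} and {D, E, F, G}.
{B, E, G} has no BCNF violation.
{D, E, F, G} has no BCNF violation.

{A, C}; {B, E, G}; {C, D}; {D, E, F, G}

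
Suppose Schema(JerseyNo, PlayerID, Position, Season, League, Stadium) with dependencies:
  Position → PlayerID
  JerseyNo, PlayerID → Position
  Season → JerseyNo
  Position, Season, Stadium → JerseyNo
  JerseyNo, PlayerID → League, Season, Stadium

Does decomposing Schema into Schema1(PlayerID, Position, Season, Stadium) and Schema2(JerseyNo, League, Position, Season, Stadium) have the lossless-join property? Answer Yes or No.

The shared attributes are {Position, Season, Stadium} and {Position, Season, Stadium}⁺ = {JerseyNo, League, PlayerID, Position, Season, Stadium}.
Schema1 is contained in that closure, so Schema1 ∩ Schema2 → Schema1 holds and the join is lossless.

Yes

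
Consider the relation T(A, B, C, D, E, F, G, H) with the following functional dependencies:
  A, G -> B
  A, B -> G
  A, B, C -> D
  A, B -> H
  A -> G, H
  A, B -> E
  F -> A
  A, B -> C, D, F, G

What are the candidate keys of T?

{A}⁺ = {A, B, C, D, E, F, G, H}, which is every attribute, so {A} is a candidate key.
{F}⁺ = {A, B, C, D, E, F, G, H}, which is every attribute, so {F} is a candidate key.
Any other superkey properly contains one of these, so there are no further candidate keys.

{A}, {F}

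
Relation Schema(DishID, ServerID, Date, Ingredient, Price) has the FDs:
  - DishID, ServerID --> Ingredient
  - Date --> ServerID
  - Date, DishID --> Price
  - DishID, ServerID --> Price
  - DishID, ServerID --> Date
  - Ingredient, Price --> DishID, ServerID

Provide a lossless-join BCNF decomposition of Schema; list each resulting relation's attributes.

Candidate keys of the original relation: {Date, DishID}, {DishID, ServerID}, {Ingredient, Price}.
{Date, DishID, Ingredient, Price, ServerID}: {Date} determines {Date, ServerID} here but is not a superkey — split on Date --> ServerID, giving {Date, ServerID} and {Date, DishID, Ingredient, Price}.
{Date, ServerID} is in BCNF.
{Date, DishID, Ingredient, Price} is in BCNF.

{Date, DishID, Ingredient, Price}; {Date, ServerID}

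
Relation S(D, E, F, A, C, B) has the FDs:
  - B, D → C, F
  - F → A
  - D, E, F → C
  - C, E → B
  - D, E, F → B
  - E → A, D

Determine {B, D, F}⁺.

{A, B, C, D, F}

Start with {B, D, F}.
B, D → C, F applies; add {C} → now {B, C, D, F}.
F → A applies; add {A} → now {A, B, C, D, F}.
No further FD applies.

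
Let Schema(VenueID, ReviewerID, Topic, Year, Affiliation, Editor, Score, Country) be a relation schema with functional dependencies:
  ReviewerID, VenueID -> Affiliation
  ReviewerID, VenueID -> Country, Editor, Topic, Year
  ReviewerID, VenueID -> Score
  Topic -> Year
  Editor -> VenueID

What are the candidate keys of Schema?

{Editor, ReviewerID}, {ReviewerID, VenueID}

Attributes never on any right-hand side: {ReviewerID} — every candidate key must contain it.
{Editor, ReviewerID}⁺ = {Affiliation, Country, Editor, ReviewerID, Score, Topic, VenueID, Year} — all of the relation — so {Editor, ReviewerID} is a candidate key.
{ReviewerID, VenueID}⁺ = {Affiliation, Country, Editor, ReviewerID, Score, Topic, VenueID, Year} — all of the relation — so {ReviewerID, VenueID} is a candidate key.
These are minimal and exhaustive — every other superkey contains one of them.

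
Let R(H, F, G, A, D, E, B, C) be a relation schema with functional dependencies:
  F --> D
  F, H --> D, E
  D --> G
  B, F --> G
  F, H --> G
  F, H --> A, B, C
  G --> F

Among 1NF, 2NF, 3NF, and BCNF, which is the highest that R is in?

Candidate keys: {D, H}, {F, H}, {G, H}. Prime attributes: {D, F, G, H}.
For F --> D we have {F}⁺ = {D, F, G}; {F} is not a superkey, so BCNF fails.
Since {D} ⊆ prime attributes and every other non-superkey FD also has a prime right side, the schema is in 3NF.

3NF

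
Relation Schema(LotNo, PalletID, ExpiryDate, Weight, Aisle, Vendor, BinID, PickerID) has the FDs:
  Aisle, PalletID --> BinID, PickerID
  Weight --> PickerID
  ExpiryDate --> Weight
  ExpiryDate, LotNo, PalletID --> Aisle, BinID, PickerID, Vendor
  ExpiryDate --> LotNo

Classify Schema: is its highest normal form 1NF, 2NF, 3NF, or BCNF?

1NF

Candidate key: {ExpiryDate, PalletID}. Prime attributes: {ExpiryDate, PalletID}.
Aisle, PalletID --> BinID, PickerID: {Aisle, PalletID}⁺ = {Aisle, BinID, PalletID, PickerID}, which is not all of the attributes, so the left side is not a superkey — BCNF is violated.
Aisle, PalletID --> BinID, PickerID has non-prime {BinID, PickerID} on the right and a non-superkey on the left, so 3NF fails.
The proper key subset {ExpiryDate} of {ExpiryDate, PalletID} determines non-prime {LotNo, PickerID, Weight}, so the relation is not even in 2NF.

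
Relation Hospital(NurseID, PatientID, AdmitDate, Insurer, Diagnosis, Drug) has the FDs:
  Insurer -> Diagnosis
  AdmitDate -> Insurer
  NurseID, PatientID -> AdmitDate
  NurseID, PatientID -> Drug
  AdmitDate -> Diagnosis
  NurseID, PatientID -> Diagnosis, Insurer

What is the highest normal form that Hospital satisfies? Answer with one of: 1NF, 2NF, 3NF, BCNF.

Candidate key: {NurseID, PatientID}. Prime attributes: {NurseID, PatientID}.
For Insurer -> Diagnosis we have {Insurer}⁺ = {Diagnosis, Insurer}; {Insurer} is not a superkey, so BCNF fails.
Insurer -> Diagnosis determines the non-prime attribute {Diagnosis} from a non-superkey — 3NF is violated.
Checking every proper subset of each key, none determines a non-prime attribute — 2NF is satisfied.

2NF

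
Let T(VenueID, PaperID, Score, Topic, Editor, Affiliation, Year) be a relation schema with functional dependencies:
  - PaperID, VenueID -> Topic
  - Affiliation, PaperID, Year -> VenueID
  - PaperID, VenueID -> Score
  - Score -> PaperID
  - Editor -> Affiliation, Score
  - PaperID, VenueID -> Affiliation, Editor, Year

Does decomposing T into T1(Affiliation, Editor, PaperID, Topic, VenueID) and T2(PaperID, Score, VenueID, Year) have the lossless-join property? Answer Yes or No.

Yes

T1 ∩ T2 = {PaperID, VenueID}; its closure under F is {Affiliation, Editor, PaperID, Score, Topic, VenueID, Year}.
T1 is contained in that closure, so T1 ∩ T2 -> T1 holds and the join is lossless.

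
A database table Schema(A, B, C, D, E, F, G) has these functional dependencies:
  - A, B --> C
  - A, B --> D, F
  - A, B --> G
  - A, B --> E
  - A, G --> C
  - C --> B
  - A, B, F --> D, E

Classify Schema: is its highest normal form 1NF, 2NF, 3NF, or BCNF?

3NF

Candidate keys: {A, B}, {A, C}, {A, G}. Prime attributes: {A, B, C, G}.
C --> B: {C}⁺ = {B, C}, which is not all of the attributes, so the left side is not a superkey — BCNF is violated.
But every attribute on its right side ({B}) is prime, and the same holds for every other non-superkey FD, so 3NF still holds.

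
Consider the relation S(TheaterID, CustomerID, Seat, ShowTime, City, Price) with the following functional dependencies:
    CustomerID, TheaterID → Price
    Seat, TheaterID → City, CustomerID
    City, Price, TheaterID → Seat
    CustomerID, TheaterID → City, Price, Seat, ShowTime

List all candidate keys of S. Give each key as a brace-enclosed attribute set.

No FD produces {TheaterID}, so it must be in every candidate key.
{CustomerID, TheaterID}⁺ = {City, CustomerID, Price, Seat, ShowTime, TheaterID}, which is every attribute, so {CustomerID, TheaterID} is a candidate key.
{Seat, TheaterID}⁺ = {City, CustomerID, Price, Seat, ShowTime, TheaterID}, which is every attribute, so {Seat, TheaterID} is a candidate key.
{City, Price, TheaterID}⁺ = {City, CustomerID, Price, Seat, ShowTime, TheaterID}, which is every attribute, so {City, Price, TheaterID} is a candidate key.
Any other superkey properly contains one of these, so there are no further candidate keys.

{City, Price, TheaterID}, {CustomerID, TheaterID}, {Seat, TheaterID}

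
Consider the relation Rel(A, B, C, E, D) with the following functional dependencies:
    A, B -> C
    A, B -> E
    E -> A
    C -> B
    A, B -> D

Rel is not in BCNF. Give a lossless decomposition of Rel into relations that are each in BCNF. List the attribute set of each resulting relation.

{A, E}; {B, C}; {C, D, E}

Candidate keys of the original relation: {A, B}, {A, C}, {B, E}, {C, E}.
{A, B, C, D, E}: {E} determines {A, E} here but is not a superkey — split on E -> A, giving {A, E} and {B, C, D, E}.
{A, E} has no BCNF violation.
{B, C, D, E}: {C} determines {B, C} here but is not a superkey — split on C -> B, giving {B, C} and {C, D, E}.
{B, C} has no BCNF violation.
{C, D, E} has no BCNF violation.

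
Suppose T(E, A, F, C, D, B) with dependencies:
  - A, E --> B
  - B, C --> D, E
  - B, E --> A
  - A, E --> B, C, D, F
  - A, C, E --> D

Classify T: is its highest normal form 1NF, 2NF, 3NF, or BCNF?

Candidate keys: {A, E}, {B, C}, {B, E}. Prime attributes: {A, B, C, E}.
Each dependency's left side is a superkey — BCNF holds.

BCNF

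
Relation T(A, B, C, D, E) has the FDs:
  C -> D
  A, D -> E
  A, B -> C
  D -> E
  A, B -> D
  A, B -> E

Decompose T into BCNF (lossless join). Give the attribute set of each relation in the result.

Candidate key of the original relation: {A, B}.
{A, B, C, D, E}: {C} determines {C, D, E} here but is not a superkey — split on C -> D, E, giving {C, D, E} and {A, B, C}.
{C, D, E}: {D} determines {D, E} here but is not a superkey — split on D -> E, giving {D, E} and {C, D}.
{D, E} has no BCNF violation.
{C, D} has no BCNF violation.
{A, B, C} has no BCNF violation.

{A, B, C}; {C, D}; {D, E}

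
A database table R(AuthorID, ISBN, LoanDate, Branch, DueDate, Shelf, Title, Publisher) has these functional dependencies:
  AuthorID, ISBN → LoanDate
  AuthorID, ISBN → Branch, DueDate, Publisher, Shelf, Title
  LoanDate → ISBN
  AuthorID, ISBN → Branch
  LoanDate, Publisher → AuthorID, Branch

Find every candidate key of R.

{AuthorID, ISBN}, {AuthorID, LoanDate}, {LoanDate, Publisher}

Closure of {AuthorID, ISBN} is {AuthorID, Branch, DueDate, ISBN, LoanDate, Publisher, Shelf, Title}, the whole schema; {AuthorID, ISBN} is a candidate key.
Closure of {AuthorID, LoanDate} is {AuthorID, Branch, DueDate, ISBN, LoanDate, Publisher, Shelf, Title}, the whole schema; {AuthorID, LoanDate} is a candidate key.
Closure of {LoanDate, Publisher} is {AuthorID, Branch, DueDate, ISBN, LoanDate, Publisher, Shelf, Title}, the whole schema; {LoanDate, Publisher} is a candidate key.
No proper subset of any of these is a key, and no other minimal superkey exists.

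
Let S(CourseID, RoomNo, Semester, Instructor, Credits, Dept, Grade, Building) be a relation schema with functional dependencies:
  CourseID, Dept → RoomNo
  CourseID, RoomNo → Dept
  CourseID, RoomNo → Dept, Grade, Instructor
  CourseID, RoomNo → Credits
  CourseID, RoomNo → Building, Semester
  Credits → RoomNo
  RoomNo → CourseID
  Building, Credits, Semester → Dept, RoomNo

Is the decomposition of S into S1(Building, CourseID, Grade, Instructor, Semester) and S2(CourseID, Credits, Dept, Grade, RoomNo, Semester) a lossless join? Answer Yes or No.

Common attributes: {CourseID, Grade, Semester}; their closure is {CourseID, Grade, Semester}.
The closure covers neither S1 nor S2 entirely; the join is not lossless.

No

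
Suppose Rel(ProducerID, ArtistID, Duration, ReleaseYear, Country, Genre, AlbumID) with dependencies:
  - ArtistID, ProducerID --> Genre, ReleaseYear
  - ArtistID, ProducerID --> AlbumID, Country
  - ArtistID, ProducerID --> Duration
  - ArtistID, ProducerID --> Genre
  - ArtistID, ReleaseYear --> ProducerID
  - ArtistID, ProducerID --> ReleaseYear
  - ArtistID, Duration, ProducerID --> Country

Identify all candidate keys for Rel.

{ArtistID, ProducerID}, {ArtistID, ReleaseYear}

Attributes never on any right-hand side: {ArtistID} — every candidate key must contain it.
Closure of {ArtistID, ProducerID} is {AlbumID, ArtistID, Country, Duration, Genre, ProducerID, ReleaseYear}, the whole schema; {ArtistID, ProducerID} is a candidate key.
Closure of {ArtistID, ReleaseYear} is {AlbumID, ArtistID, Country, Duration, Genre, ProducerID, ReleaseYear}, the whole schema; {ArtistID, ReleaseYear} is a candidate key.
These are minimal and exhaustive — every other superkey contains one of them.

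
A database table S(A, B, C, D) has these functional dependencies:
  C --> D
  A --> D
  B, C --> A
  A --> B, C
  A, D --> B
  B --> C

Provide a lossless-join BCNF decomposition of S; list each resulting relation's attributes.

Candidate keys of the original relation: {A}, {B}.
{A, B, C, D}: {C} determines {C, D} here but is not a superkey — split on C --> D, giving {C, D} and {A, B, C}.
{C, D} has no BCNF violation.
{A, B, C} has no BCNF violation.

{A, B, C}; {C, D}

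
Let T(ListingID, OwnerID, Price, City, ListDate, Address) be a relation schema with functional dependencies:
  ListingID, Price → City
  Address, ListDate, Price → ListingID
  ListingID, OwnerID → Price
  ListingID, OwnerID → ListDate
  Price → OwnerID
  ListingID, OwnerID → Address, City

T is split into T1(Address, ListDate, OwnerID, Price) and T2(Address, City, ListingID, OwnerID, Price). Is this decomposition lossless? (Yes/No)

The shared attributes are {Address, OwnerID, Price} and {Address, OwnerID, Price}⁺ = {Address, OwnerID, Price}.
Neither T1 nor T2 is contained in that closure, so the decomposition is lossy.

No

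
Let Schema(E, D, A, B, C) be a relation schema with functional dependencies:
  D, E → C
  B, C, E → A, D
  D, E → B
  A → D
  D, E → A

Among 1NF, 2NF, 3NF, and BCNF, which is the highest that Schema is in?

3NF

Candidate keys: {A, E}, {B, C, E}, {D, E}. Prime attributes: {A, B, C, D, E}.
For A → D we have {A}⁺ = {A, D}; {A} is not a superkey, so BCNF fails.
Since {D} ⊆ prime attributes and every other non-superkey FD also has a prime right side, the schema is in 3NF.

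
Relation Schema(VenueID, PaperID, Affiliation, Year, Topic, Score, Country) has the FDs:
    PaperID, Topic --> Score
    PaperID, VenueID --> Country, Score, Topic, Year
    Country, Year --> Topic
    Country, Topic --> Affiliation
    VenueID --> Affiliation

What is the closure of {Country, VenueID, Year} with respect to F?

Start with {Country, VenueID, Year}.
Country, Year --> Topic applies; add {Topic} → now {Country, Topic, VenueID, Year}.
Country, Topic --> Affiliation applies; add {Affiliation} → now {Affiliation, Country, Topic, VenueID, Year}.
No further FD applies.

{Affiliation, Country, Topic, VenueID, Year}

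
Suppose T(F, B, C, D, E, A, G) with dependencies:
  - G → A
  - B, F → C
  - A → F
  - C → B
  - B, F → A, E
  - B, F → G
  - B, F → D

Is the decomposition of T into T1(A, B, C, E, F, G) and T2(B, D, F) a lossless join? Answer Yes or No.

Common attributes: {B, F}; their closure is {A, B, C, D, E, F, G}.
This includes all of T1, so the common attributes are a superkey of T1 — the join is lossless.

Yes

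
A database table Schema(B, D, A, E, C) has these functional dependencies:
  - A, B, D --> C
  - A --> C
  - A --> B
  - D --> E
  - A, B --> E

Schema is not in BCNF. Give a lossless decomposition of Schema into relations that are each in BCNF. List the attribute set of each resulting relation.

Candidate key of the original relation: {A, D}.
Within {A, B, C, D, E}: {A}⁺ ∩ {A, B, C, D, E} = {A, B, C, E}, not the whole set, so A --> B, C, E violates BCNF; decompose into {A, B, C, E} and {A, D}.
{A, B, C, E} has no BCNF violation.
{A, D} has no BCNF violation.

{A, B, C, E}; {A, D}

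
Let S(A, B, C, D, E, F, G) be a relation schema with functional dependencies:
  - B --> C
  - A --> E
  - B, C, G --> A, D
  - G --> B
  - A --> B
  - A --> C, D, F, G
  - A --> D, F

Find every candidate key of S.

Closure of {A} is {A, B, C, D, E, F, G}, the whole schema; {A} is a candidate key.
Closure of {G} is {A, B, C, D, E, F, G}, the whole schema; {G} is a candidate key.
Any other superkey properly contains one of these, so there are no further candidate keys.

{A}, {G}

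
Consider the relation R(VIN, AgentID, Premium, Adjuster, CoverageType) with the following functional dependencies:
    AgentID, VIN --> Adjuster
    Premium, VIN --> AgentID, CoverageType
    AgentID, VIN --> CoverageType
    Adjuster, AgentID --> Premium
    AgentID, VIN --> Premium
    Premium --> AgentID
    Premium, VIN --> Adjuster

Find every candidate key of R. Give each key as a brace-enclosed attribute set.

Attributes never on any right-hand side: {VIN} — every candidate key must contain it.
Closure of {AgentID, VIN} is {Adjuster, AgentID, CoverageType, Premium, VIN}, the whole schema; {AgentID, VIN} is a candidate key.
Closure of {Premium, VIN} is {Adjuster, AgentID, CoverageType, Premium, VIN}, the whole schema; {Premium, VIN} is a candidate key.
No proper subset of any of these is a key, and no other minimal superkey exists.

{AgentID, VIN}, {Premium, VIN}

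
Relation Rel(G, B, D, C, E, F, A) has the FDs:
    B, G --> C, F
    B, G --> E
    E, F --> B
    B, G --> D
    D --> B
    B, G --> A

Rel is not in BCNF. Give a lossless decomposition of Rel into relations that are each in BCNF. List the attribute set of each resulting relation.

Candidate keys of the original relation: {B, G}, {D, G}, {E, F, G}.
{A, B, C, D, E, F, G}: {E, F} determines {B, E, F} here but is not a superkey — split on E, F --> B, giving {B, E, F} and {A, C, D, E, F, G}.
{B, E, F}: every determinant is a superkey — BCNF.
{A, C, D, E, F, G}: every determinant is a superkey — BCNF.

{A, C, D, E, F, G}; {B, E, F}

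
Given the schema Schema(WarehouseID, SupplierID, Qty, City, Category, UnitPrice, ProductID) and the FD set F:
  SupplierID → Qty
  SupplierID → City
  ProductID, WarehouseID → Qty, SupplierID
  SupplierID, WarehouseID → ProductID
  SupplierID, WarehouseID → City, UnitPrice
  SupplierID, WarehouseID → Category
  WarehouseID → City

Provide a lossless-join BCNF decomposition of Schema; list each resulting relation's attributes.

{Category, ProductID, SupplierID, UnitPrice, WarehouseID}; {City, Qty, SupplierID}

Candidate keys of the original relation: {ProductID, WarehouseID}, {SupplierID, WarehouseID}.
{Category, City, ProductID, Qty, SupplierID, UnitPrice, WarehouseID}: {SupplierID} determines {City, Qty, SupplierID} here but is not a superkey — split on SupplierID → City, Qty, giving {City, Qty, SupplierID} and {Category, ProductID, SupplierID, UnitPrice, WarehouseID}.
{City, Qty, SupplierID} has no BCNF violation.
{Category, ProductID, SupplierID, UnitPrice, WarehouseID} has no BCNF violation.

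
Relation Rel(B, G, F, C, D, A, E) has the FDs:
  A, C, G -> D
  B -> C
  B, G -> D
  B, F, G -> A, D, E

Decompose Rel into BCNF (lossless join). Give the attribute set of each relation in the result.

Candidate key of the original relation: {B, F, G}.
Within {A, B, C, D, E, F, G}: {A, C, G}⁺ ∩ {A, B, C, D, E, F, G} = {A, C, D, G}, not the whole set, so A, C, G -> D violates BCNF; decompose into {A, C, D, G} and {A, B, C, E, F, G}.
{A, C, D, G}: every determinant is a superkey — BCNF.
Within {A, B, C, E, F, G}: {B}⁺ ∩ {A, B, C, E, F, G} = {B, C}, not the whole set, so B -> C violates BCNF; decompose into {B, C} and {A, B, E, F, G}.
{B, C}: every determinant is a superkey — BCNF.
{A, B, E, F, G}: every determinant is a superkey — BCNF.

{A, B, E, F, G}; {A, C, D, G}; {B, C}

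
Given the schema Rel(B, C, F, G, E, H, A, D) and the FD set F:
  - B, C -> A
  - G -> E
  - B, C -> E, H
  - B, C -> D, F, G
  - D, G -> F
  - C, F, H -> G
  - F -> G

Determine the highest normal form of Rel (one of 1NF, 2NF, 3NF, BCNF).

Candidate key: {B, C}. Prime attributes: {B, C}.
G -> E breaks BCNF: {G}⁺ = {E, G}, so {G} is not a superkey.
Because {E} is non-prime and the left side of G -> E is not a superkey, the relation is not in 3NF.
No proper subset of a key has a non-prime attribute in its closure, so there is no partial dependency; 2NF holds.

2NF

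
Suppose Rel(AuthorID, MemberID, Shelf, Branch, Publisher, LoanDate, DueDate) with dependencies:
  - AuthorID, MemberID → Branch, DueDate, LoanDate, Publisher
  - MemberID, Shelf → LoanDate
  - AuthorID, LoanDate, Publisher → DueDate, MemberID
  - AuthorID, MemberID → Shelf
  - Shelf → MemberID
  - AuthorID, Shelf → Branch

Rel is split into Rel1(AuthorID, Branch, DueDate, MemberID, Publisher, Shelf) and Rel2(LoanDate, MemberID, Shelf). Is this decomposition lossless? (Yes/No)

Rel1 ∩ Rel2 = {MemberID, Shelf}; its closure under F is {LoanDate, MemberID, Shelf}.
Since Rel2 ⊆ {LoanDate, MemberID, Shelf}, the intersection is a superkey of Rel2; the decomposition is lossless.

Yes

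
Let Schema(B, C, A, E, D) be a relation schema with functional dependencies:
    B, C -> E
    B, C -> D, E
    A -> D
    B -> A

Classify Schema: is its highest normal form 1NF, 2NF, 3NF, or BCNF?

1NF

Candidate key: {B, C}. Prime attributes: {B, C}.
A -> D: {A}⁺ = {A, D}, which is not all of the attributes, so the left side is not a superkey — BCNF is violated.
A -> D determines the non-prime attribute {D} from a non-superkey — 3NF is violated.
Since {B} ⊂ {B, C} and {B}⁺ ⊇ {A, D} with {A, D} non-prime, there is a partial dependency; 2NF fails.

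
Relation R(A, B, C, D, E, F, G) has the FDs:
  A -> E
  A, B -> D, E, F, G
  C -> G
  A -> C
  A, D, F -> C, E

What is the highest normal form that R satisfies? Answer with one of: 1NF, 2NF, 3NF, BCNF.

Candidate key: {A, B}. Prime attributes: {A, B}.
For A -> E we have {A}⁺ = {A, C, E, G}; {A} is not a superkey, so BCNF fails.
Because {E} is non-prime and the left side of A -> E is not a superkey, the relation is not in 3NF.
{A} is a proper subset of the key {A, B}, and {A}⁺ contains the non-prime attributes {C, E, G} — a partial dependency, so 2NF is violated.

1NF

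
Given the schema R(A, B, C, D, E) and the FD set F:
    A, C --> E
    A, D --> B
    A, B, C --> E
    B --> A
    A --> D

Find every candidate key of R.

{A, C}, {B, C}

No FD produces {C}, so it must be in every candidate key.
{A, C} is a candidate key since {A, C}⁺ = {A, B, C, D, E} covers every attribute.
{B, C} is a candidate key since {B, C}⁺ = {A, B, C, D, E} covers every attribute.
Any other superkey properly contains one of these, so there are no further candidate keys.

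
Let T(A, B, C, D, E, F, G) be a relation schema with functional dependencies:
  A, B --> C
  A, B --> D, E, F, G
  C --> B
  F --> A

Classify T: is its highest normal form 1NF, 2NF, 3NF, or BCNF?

3NF

Candidate keys: {A, B}, {A, C}, {B, F}, {C, F}. Prime attributes: {A, B, C, F}.
C --> B breaks BCNF: {C}⁺ = {B, C}, so {C} is not a superkey.
But every attribute on its right side ({B}) is prime, and the same holds for every other non-superkey FD, so 3NF still holds.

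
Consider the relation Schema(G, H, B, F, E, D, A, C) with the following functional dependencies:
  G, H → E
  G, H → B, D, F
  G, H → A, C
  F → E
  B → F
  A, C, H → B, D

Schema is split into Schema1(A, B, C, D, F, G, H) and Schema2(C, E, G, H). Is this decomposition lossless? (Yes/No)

Yes

Common attributes: {C, G, H}; their closure is {A, B, C, D, E, F, G, H}.
Since Schema1 ⊆ {A, B, C, D, E, F, G, H}, the intersection is a superkey of Schema1; the decomposition is lossless.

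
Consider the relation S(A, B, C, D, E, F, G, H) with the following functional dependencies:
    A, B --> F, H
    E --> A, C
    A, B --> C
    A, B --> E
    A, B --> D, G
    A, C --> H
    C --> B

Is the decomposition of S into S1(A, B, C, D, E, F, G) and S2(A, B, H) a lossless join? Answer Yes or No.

Yes

Common attributes: {A, B}; their closure is {A, B, C, D, E, F, G, H}.
S1 is contained in that closure, so S1 ∩ S2 --> S1 holds and the join is lossless.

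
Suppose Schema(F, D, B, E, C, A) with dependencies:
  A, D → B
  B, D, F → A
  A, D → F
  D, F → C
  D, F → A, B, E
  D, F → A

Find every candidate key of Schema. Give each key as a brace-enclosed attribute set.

{A, D}, {D, F}

No FD produces {D}, so it must be in every candidate key.
{A, D} is a candidate key since {A, D}⁺ = {A, B, C, D, E, F} covers every attribute.
{D, F} is a candidate key since {D, F}⁺ = {A, B, C, D, E, F} covers every attribute.
Any other superkey properly contains one of these, so there are no further candidate keys.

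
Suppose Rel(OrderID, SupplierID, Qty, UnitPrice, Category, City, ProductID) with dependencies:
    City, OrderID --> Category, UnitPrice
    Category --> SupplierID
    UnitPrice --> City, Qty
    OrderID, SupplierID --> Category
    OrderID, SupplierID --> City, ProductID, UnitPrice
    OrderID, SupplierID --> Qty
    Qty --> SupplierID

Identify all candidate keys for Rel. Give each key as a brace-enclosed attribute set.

No FD produces {OrderID}, so it must be in every candidate key.
{Category, OrderID} is a candidate key since {Category, OrderID}⁺ = {Category, City, OrderID, ProductID, Qty, SupplierID, UnitPrice} covers every attribute.
{City, OrderID} is a candidate key since {City, OrderID}⁺ = {Category, City, OrderID, ProductID, Qty, SupplierID, UnitPrice} covers every attribute.
{OrderID, Qty} is a candidate key since {OrderID, Qty}⁺ = {Category, City, OrderID, ProductID, Qty, SupplierID, UnitPrice} covers every attribute.
{OrderID, SupplierID} is a candidate key since {OrderID, SupplierID}⁺ = {Category, City, OrderID, ProductID, Qty, SupplierID, UnitPrice} covers every attribute.
{OrderID, UnitPrice} is a candidate key since {OrderID, UnitPrice}⁺ = {Category, City, OrderID, ProductID, Qty, SupplierID, UnitPrice} covers every attribute.
These are minimal and exhaustive — every other superkey contains one of them.

{Category, OrderID}, {City, OrderID}, {OrderID, Qty}, {OrderID, SupplierID}, {OrderID, UnitPrice}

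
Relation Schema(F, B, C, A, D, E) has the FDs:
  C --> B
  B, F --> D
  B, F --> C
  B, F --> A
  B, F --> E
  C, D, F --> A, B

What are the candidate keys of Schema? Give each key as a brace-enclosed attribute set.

{B, F}, {C, F}

Attributes never on any right-hand side: {F} — every candidate key must contain it.
{B, F}⁺ = {A, B, C, D, E, F} — all of the relation — so {B, F} is a candidate key.
{C, F}⁺ = {A, B, C, D, E, F} — all of the relation — so {C, F} is a candidate key.
These are minimal and exhaustive — every other superkey contains one of them.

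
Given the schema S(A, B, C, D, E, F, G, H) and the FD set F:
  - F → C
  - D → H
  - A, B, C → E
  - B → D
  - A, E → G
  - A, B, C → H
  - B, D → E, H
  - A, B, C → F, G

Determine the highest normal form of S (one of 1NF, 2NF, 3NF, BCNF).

Candidate keys: {A, B, C}, {A, B, F}. Prime attributes: {A, B, C, F}.
F → C: {F}⁺ = {C, F}, which is not all of the attributes, so the left side is not a superkey — BCNF is violated.
D → H has non-prime {H} on the right and a non-superkey on the left, so 3NF fails.
Since {B} ⊂ {A, B, C} and {B}⁺ ⊇ {D, E, H} with {D, E, H} non-prime, there is a partial dependency; 2NF fails.

1NF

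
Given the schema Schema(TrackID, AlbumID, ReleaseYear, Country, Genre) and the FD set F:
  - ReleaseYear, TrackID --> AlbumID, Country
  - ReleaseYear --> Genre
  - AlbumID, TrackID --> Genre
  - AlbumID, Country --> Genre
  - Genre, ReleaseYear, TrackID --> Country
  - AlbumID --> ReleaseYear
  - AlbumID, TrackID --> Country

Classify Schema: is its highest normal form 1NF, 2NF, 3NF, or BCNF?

1NF

Candidate keys: {AlbumID, TrackID}, {ReleaseYear, TrackID}. Prime attributes: {AlbumID, ReleaseYear, TrackID}.
For ReleaseYear --> Genre we have {ReleaseYear}⁺ = {Genre, ReleaseYear}; {ReleaseYear} is not a superkey, so BCNF fails.
ReleaseYear --> Genre determines the non-prime attribute {Genre} from a non-superkey — 3NF is violated.
The proper key subset {AlbumID} of {AlbumID, TrackID} determines non-prime {Genre}, so the relation is not even in 2NF.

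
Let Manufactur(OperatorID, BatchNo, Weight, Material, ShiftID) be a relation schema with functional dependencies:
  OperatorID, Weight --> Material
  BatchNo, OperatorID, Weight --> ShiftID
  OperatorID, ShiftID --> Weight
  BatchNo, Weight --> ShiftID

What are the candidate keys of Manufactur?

Attributes never on any right-hand side: {BatchNo, OperatorID} — every candidate key must contain all of them.
{BatchNo, OperatorID, ShiftID} is a candidate key since {BatchNo, OperatorID, ShiftID}⁺ = {BatchNo, Material, OperatorID, ShiftID, Weight} covers every attribute.
{BatchNo, OperatorID, Weight} is a candidate key since {BatchNo, OperatorID, Weight}⁺ = {BatchNo, Material, OperatorID, ShiftID, Weight} covers every attribute.
These are minimal and exhaustive — every other superkey contains one of them.

{BatchNo, OperatorID, ShiftID}, {BatchNo, OperatorID, Weight}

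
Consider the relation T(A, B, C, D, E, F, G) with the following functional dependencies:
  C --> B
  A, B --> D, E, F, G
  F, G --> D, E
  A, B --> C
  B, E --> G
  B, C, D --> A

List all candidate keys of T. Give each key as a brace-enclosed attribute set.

{A, B} is a candidate key since {A, B}⁺ = {A, B, C, D, E, F, G} covers every attribute.
{A, C} is a candidate key since {A, C}⁺ = {A, B, C, D, E, F, G} covers every attribute.
{C, D} is a candidate key since {C, D}⁺ = {A, B, C, D, E, F, G} covers every attribute.
{C, E, F} is a candidate key since {C, E, F}⁺ = {A, B, C, D, E, F, G} covers every attribute.
{C, F, G} is a candidate key since {C, F, G}⁺ = {A, B, C, D, E, F, G} covers every attribute.
No proper subset of any of these is a key, and no other minimal superkey exists.

{A, B}, {A, C}, {C, D}, {C, E, F}, {C, F, G}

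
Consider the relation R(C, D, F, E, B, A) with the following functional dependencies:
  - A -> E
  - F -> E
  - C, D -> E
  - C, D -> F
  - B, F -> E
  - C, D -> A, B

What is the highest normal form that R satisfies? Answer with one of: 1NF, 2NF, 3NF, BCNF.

Candidate key: {C, D}. Prime attributes: {C, D}.
A -> E: {A}⁺ = {A, E}, which is not all of the attributes, so the left side is not a superkey — BCNF is violated.
Because {E} is non-prime and the left side of A -> E is not a superkey, the relation is not in 3NF.
Checking every proper subset of each key, none determines a non-prime attribute — 2NF is satisfied.

2NF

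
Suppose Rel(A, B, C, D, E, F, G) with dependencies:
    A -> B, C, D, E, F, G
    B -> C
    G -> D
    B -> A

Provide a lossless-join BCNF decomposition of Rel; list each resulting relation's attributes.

Candidate keys of the original relation: {A}, {B}.
In {A, B, C, D, E, F, G}, {G} is not a superkey ({G}⁺ restricted to this set is {D, G}), so split on G -> D into {D, G} and {A, B, C, E, F, G}.
{D, G}: every determinant is a superkey — BCNF.
{A, B, C, E, F, G}: every determinant is a superkey — BCNF.

{A, B, C, E, F, G}; {D, G}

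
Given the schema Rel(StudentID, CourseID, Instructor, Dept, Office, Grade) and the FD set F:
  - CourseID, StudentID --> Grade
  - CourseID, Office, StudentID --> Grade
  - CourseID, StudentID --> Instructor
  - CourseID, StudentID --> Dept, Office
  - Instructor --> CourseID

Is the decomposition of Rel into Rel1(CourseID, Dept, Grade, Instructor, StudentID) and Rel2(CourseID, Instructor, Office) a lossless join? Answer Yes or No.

Common attributes: {CourseID, Instructor}; their closure is {CourseID, Instructor}.
Rel1 ⊄ {CourseID, Instructor} and Rel2 ⊄ {CourseID, Instructor}, so the split is lossy.

No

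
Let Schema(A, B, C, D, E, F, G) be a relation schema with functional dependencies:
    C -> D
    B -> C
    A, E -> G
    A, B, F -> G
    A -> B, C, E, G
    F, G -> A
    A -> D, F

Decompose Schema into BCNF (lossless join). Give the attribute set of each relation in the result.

Candidate keys of the original relation: {A}, {F, G}.
In {A, B, C, D, E, F, G}, {C} is not a superkey ({C}⁺ restricted to this set is {C, D}), so split on C -> D into {C, D} and {A, B, C, E, F, G}.
{C, D} has no BCNF violation.
In {A, B, C, E, F, G}, {B} is not a superkey ({B}⁺ restricted to this set is {B, C}), so split on B -> C into {B, C} and {A, B, E, F, G}.
{B, C} has no BCNF violation.
{A, B, E, F, G} has no BCNF violation.

{A, B, E, F, G}; {B, C}; {C, D}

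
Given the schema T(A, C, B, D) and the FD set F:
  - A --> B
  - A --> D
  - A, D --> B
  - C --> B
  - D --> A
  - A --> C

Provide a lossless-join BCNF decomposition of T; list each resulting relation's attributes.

{A, C, D}; {B, C}

Candidate keys of the original relation: {A}, {D}.
Within {A, B, C, D}: {C}⁺ ∩ {A, B, C, D} = {B, C}, not the whole set, so C --> B violates BCNF; decompose into {B, C} and {A, C, D}.
{B, C} is in BCNF.
{A, C, D} is in BCNF.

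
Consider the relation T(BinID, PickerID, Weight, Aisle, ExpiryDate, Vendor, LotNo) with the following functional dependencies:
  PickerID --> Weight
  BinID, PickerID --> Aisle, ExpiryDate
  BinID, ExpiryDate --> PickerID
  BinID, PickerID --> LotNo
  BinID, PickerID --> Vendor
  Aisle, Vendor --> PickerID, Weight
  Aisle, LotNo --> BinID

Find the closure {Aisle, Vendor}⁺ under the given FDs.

Start with {Aisle, Vendor}.
Aisle, Vendor --> PickerID, Weight applies; add {PickerID, Weight} → now {Aisle, PickerID, Vendor, Weight}.
No further FD applies.

{Aisle, PickerID, Vendor, Weight}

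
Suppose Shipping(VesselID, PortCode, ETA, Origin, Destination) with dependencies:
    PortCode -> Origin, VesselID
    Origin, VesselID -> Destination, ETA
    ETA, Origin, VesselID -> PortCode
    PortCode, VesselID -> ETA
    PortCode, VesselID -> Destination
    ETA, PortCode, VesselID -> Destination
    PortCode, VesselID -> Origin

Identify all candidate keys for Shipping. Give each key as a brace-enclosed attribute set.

{Origin, VesselID}, {PortCode}

Closure of {PortCode} is {Destination, ETA, Origin, PortCode, VesselID}, the whole schema; {PortCode} is a candidate key.
Closure of {Origin, VesselID} is {Destination, ETA, Origin, PortCode, VesselID}, the whole schema; {Origin, VesselID} is a candidate key.
These are minimal and exhaustive — every other superkey contains one of them.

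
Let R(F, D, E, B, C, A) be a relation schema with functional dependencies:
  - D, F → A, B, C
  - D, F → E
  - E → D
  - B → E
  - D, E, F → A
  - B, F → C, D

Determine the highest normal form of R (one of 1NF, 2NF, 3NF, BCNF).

3NF

Candidate keys: {B, F}, {D, F}, {E, F}. Prime attributes: {B, D, E, F}.
For E → D we have {E}⁺ = {D, E}; {E} is not a superkey, so BCNF fails.
But every attribute on its right side ({D}) is prime, and the same holds for every other non-superkey FD, so 3NF still holds.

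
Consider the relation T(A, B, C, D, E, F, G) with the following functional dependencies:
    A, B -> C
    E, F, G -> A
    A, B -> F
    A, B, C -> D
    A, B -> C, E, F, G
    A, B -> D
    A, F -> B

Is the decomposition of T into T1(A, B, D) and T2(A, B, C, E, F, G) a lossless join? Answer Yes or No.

Yes

T1 ∩ T2 = {A, B}; its closure under F is {A, B, C, D, E, F, G}.
T1 is contained in that closure, so T1 ∩ T2 -> T1 holds and the join is lossless.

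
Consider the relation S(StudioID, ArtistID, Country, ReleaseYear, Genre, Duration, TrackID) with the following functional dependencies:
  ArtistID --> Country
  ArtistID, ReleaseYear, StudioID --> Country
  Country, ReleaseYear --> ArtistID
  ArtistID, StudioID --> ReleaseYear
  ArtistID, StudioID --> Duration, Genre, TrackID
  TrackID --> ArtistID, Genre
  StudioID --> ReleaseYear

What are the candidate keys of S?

{ArtistID, StudioID}, {Country, StudioID}, {StudioID, TrackID}

{StudioID} never appears on the right of any FD, so every key must include it.
{ArtistID, StudioID} is a candidate key since {ArtistID, StudioID}⁺ = {ArtistID, Country, Duration, Genre, ReleaseYear, StudioID, TrackID} covers every attribute.
{Country, StudioID} is a candidate key since {Country, StudioID}⁺ = {ArtistID, Country, Duration, Genre, ReleaseYear, StudioID, TrackID} covers every attribute.
{StudioID, TrackID} is a candidate key since {StudioID, TrackID}⁺ = {ArtistID, Country, Duration, Genre, ReleaseYear, StudioID, TrackID} covers every attribute.
Any other superkey properly contains one of these, so there are no further candidate keys.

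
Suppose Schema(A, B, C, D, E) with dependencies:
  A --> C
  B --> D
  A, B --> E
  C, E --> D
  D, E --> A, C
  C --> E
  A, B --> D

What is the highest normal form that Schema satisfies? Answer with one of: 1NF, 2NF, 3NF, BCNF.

1NF

Candidate keys: {A, B}, {B, C}, {B, E}. Prime attributes: {A, B, C, E}.
A --> C: {A}⁺ = {A, C, D, E}, which is not all of the attributes, so the left side is not a superkey — BCNF is violated.
B --> D determines the non-prime attribute {D} from a non-superkey — 3NF is violated.
The proper key subset {A} of {A, B} determines non-prime {D}, so the relation is not even in 2NF.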